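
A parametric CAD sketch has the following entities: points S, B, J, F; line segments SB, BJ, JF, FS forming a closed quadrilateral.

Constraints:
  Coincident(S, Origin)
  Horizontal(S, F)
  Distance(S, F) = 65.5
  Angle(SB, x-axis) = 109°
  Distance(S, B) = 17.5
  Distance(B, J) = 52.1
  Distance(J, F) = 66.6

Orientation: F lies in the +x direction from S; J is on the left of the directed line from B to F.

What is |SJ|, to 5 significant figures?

62.604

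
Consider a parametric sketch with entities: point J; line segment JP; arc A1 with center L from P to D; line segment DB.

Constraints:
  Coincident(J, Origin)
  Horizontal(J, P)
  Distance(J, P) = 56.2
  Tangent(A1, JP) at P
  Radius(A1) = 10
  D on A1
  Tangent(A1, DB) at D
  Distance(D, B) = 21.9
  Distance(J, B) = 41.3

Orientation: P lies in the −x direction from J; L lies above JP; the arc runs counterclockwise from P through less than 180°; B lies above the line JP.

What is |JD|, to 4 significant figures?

48.32

Checks: |JP| = 56.20 ✓; |LD| = 10.00 ✓; ∠(LD, DB) = 90.00° ✓; |DB| = 21.90 ✓; |JB| = 41.30 ✓.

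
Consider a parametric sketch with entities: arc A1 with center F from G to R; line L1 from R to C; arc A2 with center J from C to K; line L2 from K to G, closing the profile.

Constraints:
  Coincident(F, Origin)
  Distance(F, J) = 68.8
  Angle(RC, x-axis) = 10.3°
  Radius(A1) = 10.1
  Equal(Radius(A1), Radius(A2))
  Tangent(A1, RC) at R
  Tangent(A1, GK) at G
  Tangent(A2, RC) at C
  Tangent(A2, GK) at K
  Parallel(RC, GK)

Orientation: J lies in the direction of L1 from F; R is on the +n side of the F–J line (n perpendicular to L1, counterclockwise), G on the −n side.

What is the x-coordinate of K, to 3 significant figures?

69.5

Tangency of A1 to both parallel lines with radius 10.1 puts R and G at F ± 10.1·n: R = (-1.81, 9.94), G = (1.81, -9.94). Equal radii place C and K the same way about J: C = J + 10.1·n = (65.9, 22.2), K = J − 10.1·n = (69.5, 2.36). So K.x = 69.5.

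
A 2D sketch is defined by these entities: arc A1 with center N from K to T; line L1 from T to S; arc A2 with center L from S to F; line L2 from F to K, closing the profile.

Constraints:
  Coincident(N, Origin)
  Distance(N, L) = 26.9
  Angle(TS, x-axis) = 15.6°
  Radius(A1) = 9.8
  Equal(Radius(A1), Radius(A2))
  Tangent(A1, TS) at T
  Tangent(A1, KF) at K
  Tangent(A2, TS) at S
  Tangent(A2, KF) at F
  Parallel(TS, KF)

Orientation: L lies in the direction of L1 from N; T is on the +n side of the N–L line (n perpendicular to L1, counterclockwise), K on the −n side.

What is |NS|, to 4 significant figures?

28.63

Tangency of A1 to both parallel lines with radius 9.8 puts T and K at N ± 9.8·n: T = (-2.635, 9.439), K = (2.635, -9.439). Equal radii place S and F the same way about L: S = L + 9.8·n = (23.27, 16.67), F = L − 9.8·n = (28.54, -2.205). Then |NS| = |S − N| = 28.63.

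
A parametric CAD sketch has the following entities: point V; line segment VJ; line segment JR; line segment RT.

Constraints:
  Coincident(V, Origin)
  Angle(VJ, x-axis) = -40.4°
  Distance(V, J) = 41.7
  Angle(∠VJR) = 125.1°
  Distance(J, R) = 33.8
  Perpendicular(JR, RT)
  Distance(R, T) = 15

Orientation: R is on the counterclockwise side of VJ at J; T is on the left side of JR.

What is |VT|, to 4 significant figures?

60.86

V is at the origin; VJ runs at -40.4° with length 41.7, so J = 41.7·(cos -40.4°, sin -40.4°) = (31.76, -27.03). ∠VJR = 125.1°, so JR runs at -40.4° + (180° − 125.1°) = 14.50° from the x-axis; with |JR| = 33.8, R = J + 33.8·(cos 14.50°, sin 14.50°) = (64.48, -18.56). The perpendicularity gives RT at right angles to JR; with |RT| = 15.0 on the left of JR, T = R + 15.0·(-0.2504, 0.9681) = (60.72, -4.042). Then |VT| = |T − V| = 60.86.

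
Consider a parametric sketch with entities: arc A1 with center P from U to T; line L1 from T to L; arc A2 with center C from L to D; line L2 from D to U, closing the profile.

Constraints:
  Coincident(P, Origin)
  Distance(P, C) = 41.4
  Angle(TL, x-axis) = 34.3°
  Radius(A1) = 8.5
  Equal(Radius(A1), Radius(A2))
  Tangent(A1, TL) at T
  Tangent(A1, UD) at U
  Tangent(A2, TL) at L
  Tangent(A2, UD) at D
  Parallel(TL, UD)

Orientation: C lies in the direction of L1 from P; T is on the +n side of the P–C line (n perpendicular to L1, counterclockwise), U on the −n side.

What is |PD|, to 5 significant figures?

42.264

The slot axis is L1's direction at 34.3°, so u = (cos 34.3°, sin 34.3°) = (0.82610, 0.56353) and n = (−sin 34.3°, cos 34.3°) = (-0.56353, 0.82610). P is at the origin and C lies 41.4 along u from P, so C = 41.4·u = (34.200, 23.330). Tangency of A1 to both parallel lines with radius 8.5 puts T and U at P ± 8.5·n: T = (-4.7900, 7.0218), U = (4.7900, -7.0218). Equal radii place L and D the same way about C: L = C + 8.5·n = (29.410, 30.352), D = C − 8.5·n = (38.990, 16.308). Then |PD| = |D − P| = 42.264.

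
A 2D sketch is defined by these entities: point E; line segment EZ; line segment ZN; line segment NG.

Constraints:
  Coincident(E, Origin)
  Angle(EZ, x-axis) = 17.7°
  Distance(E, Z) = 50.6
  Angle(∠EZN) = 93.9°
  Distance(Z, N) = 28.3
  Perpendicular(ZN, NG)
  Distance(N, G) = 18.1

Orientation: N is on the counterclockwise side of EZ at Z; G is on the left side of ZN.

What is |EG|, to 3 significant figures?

45.3

E is at the origin; EZ runs at 17.7° with length 50.6, so Z = 50.6·(cos 17.7°, sin 17.7°) = (48.2, 15.4). ∠EZN = 93.9°, so ZN runs at 17.7° + (180° − 93.9°) = 104° from the x-axis; with |ZN| = 28.3, N = Z + 28.3·(cos 104°, sin 104°) = (41.5, 42.9). ZN ⟂ NG; with |NG| = 18.1 on the left of ZN, G = N + 18.1·(-0.971, -0.239) = (23.9, 38.5). Then |EG| = |G − E| = 45.3.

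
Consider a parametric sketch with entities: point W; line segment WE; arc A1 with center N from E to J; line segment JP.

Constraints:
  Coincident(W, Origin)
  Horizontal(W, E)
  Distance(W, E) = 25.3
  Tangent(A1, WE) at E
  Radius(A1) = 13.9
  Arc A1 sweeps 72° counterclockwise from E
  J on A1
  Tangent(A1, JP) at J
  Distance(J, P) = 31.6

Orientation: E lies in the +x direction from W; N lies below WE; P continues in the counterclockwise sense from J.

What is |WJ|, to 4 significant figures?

15.43

W is at the origin; WE is horizontal with |WE| = 25.3 and E on the +x side, so E = (25.30, 0.000). Tangency of A1 to WE means the radius NE is perpendicular to WE, so N = E + (0, -13.9) = (25.30, -13.90). On A1, E sits at bearing 90° from N; a 72° counterclockwise sweep puts J at bearing 162°, so J = N + 13.9·(cos 162°, sin 162°) = (12.08, -9.605). Then |WJ| = |J − W| = 15.43.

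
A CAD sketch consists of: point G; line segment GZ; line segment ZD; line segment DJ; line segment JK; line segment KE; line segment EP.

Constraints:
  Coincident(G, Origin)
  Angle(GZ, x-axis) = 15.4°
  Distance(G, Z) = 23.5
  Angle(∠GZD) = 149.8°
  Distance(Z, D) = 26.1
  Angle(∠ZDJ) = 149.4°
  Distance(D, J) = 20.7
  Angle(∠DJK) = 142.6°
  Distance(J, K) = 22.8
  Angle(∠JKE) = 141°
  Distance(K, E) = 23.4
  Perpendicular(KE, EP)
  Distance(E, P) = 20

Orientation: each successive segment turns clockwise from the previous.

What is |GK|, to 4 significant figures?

75.43

G is at the origin; GZ runs at 15.4° with length 23.5, so Z = (22.66, 6.241). ∠GZD = 149.8° gives ZD at -14.80° from the x-axis; with |ZD| = 26.1, D = (47.89, -0.4266). ∠ZDJ = 149.4° gives DJ at -45.40° from the x-axis; with |DJ| = 20.7, J = (62.42, -15.17). ∠DJK = 142.6° gives JK at -82.80° from the x-axis; with |JK| = 22.8, K = (65.28, -37.79). Then |GK| = |K − G| = 75.43.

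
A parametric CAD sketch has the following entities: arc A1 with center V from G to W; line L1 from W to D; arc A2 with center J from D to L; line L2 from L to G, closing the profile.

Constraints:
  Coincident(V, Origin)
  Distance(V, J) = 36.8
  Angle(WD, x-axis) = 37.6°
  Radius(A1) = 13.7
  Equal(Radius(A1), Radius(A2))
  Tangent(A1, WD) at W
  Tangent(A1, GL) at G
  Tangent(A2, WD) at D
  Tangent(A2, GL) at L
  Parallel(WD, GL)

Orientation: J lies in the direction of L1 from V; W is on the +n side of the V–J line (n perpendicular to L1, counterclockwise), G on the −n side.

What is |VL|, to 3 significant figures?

39.3

The slot axis is L1's direction at 37.6°, so u = (cos 37.6°, sin 37.6°) = (0.792, 0.610) and n = (−sin 37.6°, cos 37.6°) = (-0.610, 0.792). V is at the origin and J lies 36.8 along u from V, so J = 36.8·u = (29.2, 22.5). Tangency of A1 to both parallel lines with radius 13.7 puts W and G at V ± 13.7·n: W = (-8.36, 10.9), G = (8.36, -10.9). Equal radii place D and L the same way about J: D = J + 13.7·n = (20.8, 33.3), L = J − 13.7·n = (37.5, 11.6). Then |VL| = |L − V| = 39.3.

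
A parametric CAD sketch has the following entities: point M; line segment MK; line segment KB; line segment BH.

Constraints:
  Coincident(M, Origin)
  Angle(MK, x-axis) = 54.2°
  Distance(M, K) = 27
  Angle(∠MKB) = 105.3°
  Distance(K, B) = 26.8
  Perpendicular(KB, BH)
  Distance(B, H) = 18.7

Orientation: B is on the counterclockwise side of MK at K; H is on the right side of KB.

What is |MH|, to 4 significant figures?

56.15

M is at the origin; MK runs at 54.2° with length 27.0, so K = 27.0·(cos 54.2°, sin 54.2°) = (15.79, 21.90). ∠MKB = 105.3°, so KB runs at 54.2° + (180° − 105.3°) = 128.9° from the x-axis; with |KB| = 26.8, B = K + 26.8·(cos 128.9°, sin 128.9°) = (-1.036, 42.76). KB ⟂ BH; with |BH| = 18.7 on the right of KB, H = B + 18.7·(0.7782, 0.6280) = (13.52, 54.50). Then |MH| = |H − M| = 56.15.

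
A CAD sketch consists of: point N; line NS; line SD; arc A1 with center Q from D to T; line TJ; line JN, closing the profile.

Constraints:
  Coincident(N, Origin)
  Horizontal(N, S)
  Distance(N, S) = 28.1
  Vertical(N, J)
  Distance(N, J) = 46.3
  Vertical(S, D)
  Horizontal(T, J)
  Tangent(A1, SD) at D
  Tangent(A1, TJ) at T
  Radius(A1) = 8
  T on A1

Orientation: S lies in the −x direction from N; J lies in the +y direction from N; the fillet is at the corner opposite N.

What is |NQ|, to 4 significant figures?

43.25

N is at the origin; N and S share the same y with |NS| = 28.1 and S on the −x side, so S = (-28.10, 0.000). N and J share the same x with |NJ| = 46.3 and J on the +y side, so J = (0.000, 46.30). The virtual corner opposite N is at (-28.10, 46.30). The tangent condition forces QD to be normal to SD and tangency of A1 to TJ means the radius QT is perpendicular to TJ, with radius 8.0, so the center Q sits 8.0 in from both sides at Q = (-20.10, 38.30). Then |NQ| = |Q − N| = 43.25.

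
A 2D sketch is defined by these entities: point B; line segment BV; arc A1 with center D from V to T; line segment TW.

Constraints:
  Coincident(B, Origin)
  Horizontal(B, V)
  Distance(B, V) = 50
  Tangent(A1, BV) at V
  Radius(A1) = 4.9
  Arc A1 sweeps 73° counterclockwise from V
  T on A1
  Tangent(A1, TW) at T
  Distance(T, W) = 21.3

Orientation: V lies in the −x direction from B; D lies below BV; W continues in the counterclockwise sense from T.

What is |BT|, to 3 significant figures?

54.8

B is at the origin; B and V share the same y with |BV| = 50.0 and V on the −x side, so V = (-50.0, 0.00). Tangency of A1 to BV means the radius DV is perpendicular to BV, so D = V + (0, -4.9) = (-50.0, -4.90). On A1, V sits at bearing 90° from D; a 73° counterclockwise sweep puts T at bearing 163°, so T = D + 4.9·(cos 163°, sin 163°) = (-54.7, -3.47). Then |BT| = |T − B| = 54.8.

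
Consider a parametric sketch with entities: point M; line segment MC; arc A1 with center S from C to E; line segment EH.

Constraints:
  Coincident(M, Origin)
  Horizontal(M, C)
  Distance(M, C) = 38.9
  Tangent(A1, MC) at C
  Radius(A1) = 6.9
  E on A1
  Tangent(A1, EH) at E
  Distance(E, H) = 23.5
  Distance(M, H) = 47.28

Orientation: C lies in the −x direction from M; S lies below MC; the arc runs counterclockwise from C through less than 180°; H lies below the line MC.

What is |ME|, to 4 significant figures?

46.23

M is at the origin; MC is horizontal with |MC| = 38.9 and C on the −x side, so C = (-38.90, 0.000). Since A1 is tangent to MC there, SC ⟂ MC, so S = C + (0, -6.9) = (-38.90, -6.900). Since SE ⟂ EH (tangency), |SH| = √(6.9² + 23.5²) = 24.49 regardless of where E sits on A1. So H lies on both circle(M, 47.28) and circle(S, 24.49); the below-MC intersection is H = (-35.56, -31.16). E is the foot of the tangent from H: E = (-45.19, -9.729).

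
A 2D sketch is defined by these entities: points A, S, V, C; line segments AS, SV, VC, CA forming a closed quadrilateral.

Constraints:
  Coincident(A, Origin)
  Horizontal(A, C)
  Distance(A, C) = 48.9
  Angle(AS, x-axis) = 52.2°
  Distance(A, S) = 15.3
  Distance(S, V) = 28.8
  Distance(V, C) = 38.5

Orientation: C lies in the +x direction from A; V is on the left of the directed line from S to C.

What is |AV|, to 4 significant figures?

44.05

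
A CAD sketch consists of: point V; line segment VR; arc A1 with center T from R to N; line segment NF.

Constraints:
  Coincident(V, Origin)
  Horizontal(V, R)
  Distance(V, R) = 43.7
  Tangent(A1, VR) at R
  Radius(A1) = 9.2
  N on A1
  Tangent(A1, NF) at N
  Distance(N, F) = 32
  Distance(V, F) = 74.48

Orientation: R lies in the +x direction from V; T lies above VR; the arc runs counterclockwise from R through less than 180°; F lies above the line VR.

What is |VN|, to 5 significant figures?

52.110

Checks: |TN| = 9.200 ✓; ∠(TN, NF) = 90.00° ✓; |NF| = 32.00 ✓; |VF| = 74.48 ✓.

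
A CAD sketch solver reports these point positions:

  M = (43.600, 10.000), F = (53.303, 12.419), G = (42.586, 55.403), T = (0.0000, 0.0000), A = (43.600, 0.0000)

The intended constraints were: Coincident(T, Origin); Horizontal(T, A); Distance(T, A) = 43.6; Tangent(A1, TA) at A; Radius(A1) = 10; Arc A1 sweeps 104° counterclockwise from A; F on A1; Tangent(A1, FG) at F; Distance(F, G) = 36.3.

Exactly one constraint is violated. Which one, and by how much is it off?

Distance(F, G) = 36.3 — off by 8.00.

T = (0.00, 0.00) ✓; T.y = 0.00, A.y = 0.00 ✓; |TA| = 43.60 ✓; ∠(MA, AT) = 90.00° ✓; |MA| = 10.00 ✓; bearing(M→F) − bearing(M→A) = 104.0° ✓; |MF| = 10.00 ✓; ∠(MF, FG) = 90.00° ✓; |FG| = 44.30 ✗.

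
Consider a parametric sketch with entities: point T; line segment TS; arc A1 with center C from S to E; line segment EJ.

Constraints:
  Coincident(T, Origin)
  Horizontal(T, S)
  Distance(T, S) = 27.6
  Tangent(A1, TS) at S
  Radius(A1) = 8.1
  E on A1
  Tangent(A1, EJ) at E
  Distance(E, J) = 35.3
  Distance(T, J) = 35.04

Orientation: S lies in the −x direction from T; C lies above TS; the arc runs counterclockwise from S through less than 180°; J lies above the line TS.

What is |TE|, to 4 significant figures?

20.95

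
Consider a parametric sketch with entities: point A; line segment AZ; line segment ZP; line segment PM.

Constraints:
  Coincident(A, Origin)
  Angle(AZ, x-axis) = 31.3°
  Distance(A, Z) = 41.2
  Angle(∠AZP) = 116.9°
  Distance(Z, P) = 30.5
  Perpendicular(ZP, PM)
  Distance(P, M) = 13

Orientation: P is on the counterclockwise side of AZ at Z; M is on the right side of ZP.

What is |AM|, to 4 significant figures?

69.92

A is at the origin; AZ runs at 31.3° with length 41.2, so Z = 41.2·(cos 31.3°, sin 31.3°) = (35.20, 21.40). ∠AZP = 116.9°, so ZP runs at 31.3° + (180° − 116.9°) = 94.40° from the x-axis; with |ZP| = 30.5, P = Z + 30.5·(cos 94.40°, sin 94.40°) = (32.86, 51.81). The perpendicularity gives PM at right angles to ZP; with |PM| = 13.0 on the right of ZP, M = P + 13.0·(0.9971, 0.07672) = (45.83, 52.81). Then |AM| = |M − A| = 69.92.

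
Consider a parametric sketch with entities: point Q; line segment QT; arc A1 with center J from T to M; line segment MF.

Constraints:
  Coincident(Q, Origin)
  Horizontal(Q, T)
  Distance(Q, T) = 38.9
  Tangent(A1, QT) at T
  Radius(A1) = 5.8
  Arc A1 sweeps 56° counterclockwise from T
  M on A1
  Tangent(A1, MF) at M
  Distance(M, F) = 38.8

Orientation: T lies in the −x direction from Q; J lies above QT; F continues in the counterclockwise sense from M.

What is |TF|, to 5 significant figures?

43.683

On A1, T sits at bearing -90° from J; a 56° counterclockwise sweep puts M at bearing -34°, so M = J + 5.8·(cos -34°, sin -34°) = (-34.092, 2.5567). Tangency of A1 to MF means the radius JM is perpendicular to MF, so MF runs along (−sin -34°, cos -34°); with |MF| = 38.8, F = (-12.395, 34.723). Then |TF| = |F − T| = 43.683.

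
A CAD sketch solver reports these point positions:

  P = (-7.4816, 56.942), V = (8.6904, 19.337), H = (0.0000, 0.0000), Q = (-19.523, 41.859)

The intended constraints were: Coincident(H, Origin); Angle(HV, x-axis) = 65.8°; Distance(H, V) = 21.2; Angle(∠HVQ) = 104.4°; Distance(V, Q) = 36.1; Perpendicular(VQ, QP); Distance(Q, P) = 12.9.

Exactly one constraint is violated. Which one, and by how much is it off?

Distance(Q, P) = 12.9 — off by 6.40.

H = (0.00, 0.00) ✓; HV at 65.80° ✓; |HV| = 21.20 ✓; ∠HVQ = 104.4° ✓; |VQ| = 36.10 ✓; ∠(VQ, QP) = 90.00° ✓; |QP| = 19.30 ✗.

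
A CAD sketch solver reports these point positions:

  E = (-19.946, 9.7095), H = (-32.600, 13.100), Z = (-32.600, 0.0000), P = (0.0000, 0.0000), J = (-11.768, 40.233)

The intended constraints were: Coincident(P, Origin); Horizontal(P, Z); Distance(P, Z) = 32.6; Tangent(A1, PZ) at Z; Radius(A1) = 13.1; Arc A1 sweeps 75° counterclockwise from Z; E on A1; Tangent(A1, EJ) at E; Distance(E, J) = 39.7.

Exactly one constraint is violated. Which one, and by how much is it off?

Distance(E, J) = 39.7 — off by 8.10.

P = (0.00, 0.00) ✓; P.y = 0.00, Z.y = 0.00 ✓; |PZ| = 32.60 ✓; ∠(HZ, ZP) = 90.00° ✓; |HZ| = 13.10 ✓; bearing(H→E) − bearing(H→Z) = 75.00° ✓; |HE| = 13.10 ✓; ∠(HE, EJ) = 90.00° ✓; |EJ| = 31.60 ✗.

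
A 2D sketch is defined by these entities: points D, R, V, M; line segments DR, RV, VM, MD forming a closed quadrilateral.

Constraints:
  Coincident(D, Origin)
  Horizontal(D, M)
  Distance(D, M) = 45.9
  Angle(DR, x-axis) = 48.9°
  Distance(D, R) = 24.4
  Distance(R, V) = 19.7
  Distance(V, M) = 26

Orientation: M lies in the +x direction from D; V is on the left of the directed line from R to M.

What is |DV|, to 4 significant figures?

42.25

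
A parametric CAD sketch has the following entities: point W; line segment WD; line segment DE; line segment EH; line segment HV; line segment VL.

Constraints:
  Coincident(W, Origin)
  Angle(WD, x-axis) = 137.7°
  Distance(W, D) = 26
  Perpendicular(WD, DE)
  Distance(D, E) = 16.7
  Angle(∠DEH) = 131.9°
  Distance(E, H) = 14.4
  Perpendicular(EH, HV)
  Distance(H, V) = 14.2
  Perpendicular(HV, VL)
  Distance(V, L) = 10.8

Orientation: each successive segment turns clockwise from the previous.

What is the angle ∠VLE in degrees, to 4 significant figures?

104.2°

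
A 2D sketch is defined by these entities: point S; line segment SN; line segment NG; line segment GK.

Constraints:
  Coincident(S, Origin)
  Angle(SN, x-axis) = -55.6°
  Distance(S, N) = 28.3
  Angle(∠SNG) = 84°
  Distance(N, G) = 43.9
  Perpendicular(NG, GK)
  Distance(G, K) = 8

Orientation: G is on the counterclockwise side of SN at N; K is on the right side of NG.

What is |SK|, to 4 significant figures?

54.61

S is at the origin; SN runs at -55.6° with length 28.3, so N = 28.3·(cos -55.6°, sin -55.6°) = (15.99, -23.35). ∠SNG = 84.0°, so NG runs at -55.6° + (180° − 84.0°) = 40.40° from the x-axis; with |NG| = 43.9, G = N + 43.9·(cos 40.40°, sin 40.40°) = (49.42, 5.102). NG ⟂ GK; with |GK| = 8.0 on the right of NG, K = G + 8.0·(0.6481, -0.7615) = (54.61, -0.9906). Then |SK| = |K − S| = 54.61.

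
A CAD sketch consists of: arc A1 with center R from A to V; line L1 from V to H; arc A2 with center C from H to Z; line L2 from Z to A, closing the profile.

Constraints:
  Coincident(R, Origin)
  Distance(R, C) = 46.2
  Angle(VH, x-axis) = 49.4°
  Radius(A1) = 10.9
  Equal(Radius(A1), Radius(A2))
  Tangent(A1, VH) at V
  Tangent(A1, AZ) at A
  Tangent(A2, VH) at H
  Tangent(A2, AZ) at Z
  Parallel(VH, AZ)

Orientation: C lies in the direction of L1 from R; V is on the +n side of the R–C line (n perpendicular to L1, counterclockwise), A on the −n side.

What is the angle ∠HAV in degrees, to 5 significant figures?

64.739°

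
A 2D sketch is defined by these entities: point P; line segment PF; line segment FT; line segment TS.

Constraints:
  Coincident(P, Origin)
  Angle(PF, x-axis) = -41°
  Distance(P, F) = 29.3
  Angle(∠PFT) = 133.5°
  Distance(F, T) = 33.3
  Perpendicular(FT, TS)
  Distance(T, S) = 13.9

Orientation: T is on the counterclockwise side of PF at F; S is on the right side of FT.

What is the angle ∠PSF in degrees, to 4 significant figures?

10.67°

P is at the origin; PF runs at -41.0° with length 29.3, so F = 29.3·(cos -41.0°, sin -41.0°) = (22.11, -19.22). ∠PFT = 133.5°, so FT runs at -41.0° + (180° − 133.5°) = 5.500° from the x-axis; with |FT| = 33.3, T = F + 33.3·(cos 5.500°, sin 5.500°) = (55.26, -16.03). FT is perpendicular to TS; with |TS| = 13.9 on the right of FT, S = T + 13.9·(0.09585, -0.9954) = (56.59, -29.87). Then cos ∠PSF = SP·SF / (|SP||SF|), giving 10.67°.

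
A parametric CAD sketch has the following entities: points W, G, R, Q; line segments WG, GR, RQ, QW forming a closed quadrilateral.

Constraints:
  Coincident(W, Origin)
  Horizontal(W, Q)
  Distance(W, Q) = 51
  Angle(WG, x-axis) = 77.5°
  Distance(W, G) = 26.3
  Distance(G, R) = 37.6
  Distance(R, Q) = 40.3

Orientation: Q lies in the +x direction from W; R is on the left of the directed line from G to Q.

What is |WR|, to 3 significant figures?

56.5

Checks: |GR| = 37.60 ✓; |RQ| = 40.30 ✓.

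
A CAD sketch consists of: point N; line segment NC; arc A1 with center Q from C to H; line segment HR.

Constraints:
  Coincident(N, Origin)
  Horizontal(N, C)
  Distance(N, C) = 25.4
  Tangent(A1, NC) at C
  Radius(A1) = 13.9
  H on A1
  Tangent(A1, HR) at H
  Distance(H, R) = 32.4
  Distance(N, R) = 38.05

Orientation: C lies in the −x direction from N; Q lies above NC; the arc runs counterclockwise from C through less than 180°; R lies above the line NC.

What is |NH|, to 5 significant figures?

15.162

N is at the origin; NC is horizontal with |NC| = 25.4 and C on the −x side, so C = (-25.400, 0.0000). A1 meets NC tangentially, so QC is at right angles to NC, so Q = C + (0, 13.9) = (-25.400, 13.900). Since QH ⟂ HR (tangency), |QR| = √(13.9² + 32.4²) = 35.256 regardless of where H sits on A1. So R lies on both circle(N, 38.05) and circle(Q, 35.256); the above-NC intersection is R = (0.28656, 38.049). H is the foot of the tangent from R: H = (-12.657, 8.3469).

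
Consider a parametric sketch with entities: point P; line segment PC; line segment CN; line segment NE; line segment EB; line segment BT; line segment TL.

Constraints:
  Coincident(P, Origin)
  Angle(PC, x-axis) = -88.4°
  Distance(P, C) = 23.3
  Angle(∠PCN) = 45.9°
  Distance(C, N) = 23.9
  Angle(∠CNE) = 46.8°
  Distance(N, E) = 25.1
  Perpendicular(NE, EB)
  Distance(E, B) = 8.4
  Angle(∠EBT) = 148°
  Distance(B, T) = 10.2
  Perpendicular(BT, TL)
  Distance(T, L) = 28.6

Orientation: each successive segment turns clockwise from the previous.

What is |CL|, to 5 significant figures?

26.053

P is at the origin; PC runs at -88.4° with length 23.3, so C = (0.65057, -23.291). ∠PCN = 45.9° gives CN at 137.50° from the x-axis; with |CN| = 23.9, N = (-16.970, -7.1443). ∠CNE = 46.8° gives NE at 4.3000° from the x-axis; with |NE| = 25.1, E = (8.0590, -5.2623). NE is perpendicular to EB, so EB runs at -85.700°; with |EB| = 8.4, B = (8.6888, -13.639). ∠EBT = 148.0° gives BT at -117.70° from the x-axis; with |BT| = 10.2, T = (3.9474, -22.670). BT ⟂ TL, so TL runs at 152.30°; with |TL| = 28.6, L = (-21.375, -9.3752). Then |CL| = |L − C| = 26.053.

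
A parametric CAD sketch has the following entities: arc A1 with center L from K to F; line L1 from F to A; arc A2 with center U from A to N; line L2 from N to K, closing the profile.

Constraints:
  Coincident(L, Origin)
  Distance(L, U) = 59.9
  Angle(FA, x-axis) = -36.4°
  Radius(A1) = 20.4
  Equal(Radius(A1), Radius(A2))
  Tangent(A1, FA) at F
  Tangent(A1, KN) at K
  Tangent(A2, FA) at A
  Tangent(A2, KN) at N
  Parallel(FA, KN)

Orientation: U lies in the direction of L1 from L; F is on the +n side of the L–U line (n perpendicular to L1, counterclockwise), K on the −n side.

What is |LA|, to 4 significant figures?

63.28

Tangency of A1 to both parallel lines with radius 20.4 puts F and K at L ± 20.4·n: F = (12.11, 16.42), K = (-12.11, -16.42). Equal radii place A and N the same way about U: A = U + 20.4·n = (60.32, -19.13), N = U − 20.4·n = (36.11, -51.97). Then |LA| = |A − L| = 63.28.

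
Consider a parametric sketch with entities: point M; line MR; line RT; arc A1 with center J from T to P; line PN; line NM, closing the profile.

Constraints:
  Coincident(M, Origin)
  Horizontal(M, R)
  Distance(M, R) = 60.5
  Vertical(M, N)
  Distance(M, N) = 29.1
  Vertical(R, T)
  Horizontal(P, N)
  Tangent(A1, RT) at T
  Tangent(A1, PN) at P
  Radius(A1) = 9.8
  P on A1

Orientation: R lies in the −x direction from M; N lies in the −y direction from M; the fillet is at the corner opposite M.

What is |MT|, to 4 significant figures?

63.50

The virtual corner opposite M is at (-60.50, -29.10). The tangent condition forces JT to be normal to RT and the tangent condition forces JP to be normal to PN, with radius 9.8, so the center J sits 9.8 in from both sides at J = (-50.70, -19.30). That places the tangent points at T = (-60.50, -19.30) on RT and P = (-50.70, -29.10) on PN. Then |MT| = |T − M| = 63.50.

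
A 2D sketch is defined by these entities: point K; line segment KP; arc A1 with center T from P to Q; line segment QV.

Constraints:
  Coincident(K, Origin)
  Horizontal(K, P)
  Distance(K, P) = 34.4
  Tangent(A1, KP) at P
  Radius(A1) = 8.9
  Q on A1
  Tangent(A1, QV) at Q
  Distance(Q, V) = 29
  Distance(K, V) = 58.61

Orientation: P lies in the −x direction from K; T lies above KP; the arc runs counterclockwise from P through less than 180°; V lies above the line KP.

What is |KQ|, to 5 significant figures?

30.942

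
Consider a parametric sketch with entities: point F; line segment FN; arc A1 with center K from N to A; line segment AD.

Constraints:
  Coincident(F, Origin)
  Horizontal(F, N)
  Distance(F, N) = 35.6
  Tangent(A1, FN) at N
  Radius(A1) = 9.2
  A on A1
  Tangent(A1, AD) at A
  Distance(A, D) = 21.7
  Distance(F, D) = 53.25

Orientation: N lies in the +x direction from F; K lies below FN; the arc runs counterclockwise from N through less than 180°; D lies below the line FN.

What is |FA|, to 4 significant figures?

32.43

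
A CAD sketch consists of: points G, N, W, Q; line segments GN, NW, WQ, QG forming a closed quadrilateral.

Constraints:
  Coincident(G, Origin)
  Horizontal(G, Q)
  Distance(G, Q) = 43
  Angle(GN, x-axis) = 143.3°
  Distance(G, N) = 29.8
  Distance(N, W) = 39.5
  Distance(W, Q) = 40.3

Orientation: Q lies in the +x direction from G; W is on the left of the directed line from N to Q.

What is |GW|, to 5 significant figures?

31.584

Checks: |NW| = 39.50 ✓; |WQ| = 40.30 ✓.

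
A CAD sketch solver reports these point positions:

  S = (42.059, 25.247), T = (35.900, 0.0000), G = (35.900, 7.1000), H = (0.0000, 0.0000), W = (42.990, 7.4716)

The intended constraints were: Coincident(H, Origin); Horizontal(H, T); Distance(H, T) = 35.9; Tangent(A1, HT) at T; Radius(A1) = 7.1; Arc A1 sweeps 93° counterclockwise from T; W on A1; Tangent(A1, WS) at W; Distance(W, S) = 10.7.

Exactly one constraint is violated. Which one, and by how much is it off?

Distance(W, S) = 10.7 — off by 7.10.

H = (0.00, 0.00) ✓; H.y = 0.00, T.y = 0.00 ✓; |HT| = 35.90 ✓; ∠(GT, TH) = 90.00° ✓; |GT| = 7.100 ✓; bearing(G→W) − bearing(G→T) = 93.00° ✓; |GW| = 7.100 ✓; ∠(GW, WS) = 90.00° ✓; |WS| = 17.80 ✗.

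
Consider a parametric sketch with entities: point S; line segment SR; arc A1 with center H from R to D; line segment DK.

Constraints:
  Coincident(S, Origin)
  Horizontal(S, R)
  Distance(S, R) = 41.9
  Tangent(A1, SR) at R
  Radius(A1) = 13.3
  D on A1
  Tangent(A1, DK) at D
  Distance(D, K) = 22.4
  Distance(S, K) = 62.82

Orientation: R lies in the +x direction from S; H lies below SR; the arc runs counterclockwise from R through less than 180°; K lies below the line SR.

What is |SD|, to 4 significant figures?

40.50

S is at the origin; SR is horizontal with |SR| = 41.9 and R on the +x side, so R = (41.90, 0.000). The tangent condition forces HR to be normal to SR, so H = R + (0, -13.3) = (41.90, -13.30). Since HD ⟂ DK (tangency), |HK| = √(13.3² + 22.4²) = 26.05 regardless of where D sits on A1. So K lies on both circle(S, 62.82) and circle(H, 26.05); the below-SR intersection is K = (49.97, -38.07). D is the foot of the tangent from K: D = (33.13, -23.30).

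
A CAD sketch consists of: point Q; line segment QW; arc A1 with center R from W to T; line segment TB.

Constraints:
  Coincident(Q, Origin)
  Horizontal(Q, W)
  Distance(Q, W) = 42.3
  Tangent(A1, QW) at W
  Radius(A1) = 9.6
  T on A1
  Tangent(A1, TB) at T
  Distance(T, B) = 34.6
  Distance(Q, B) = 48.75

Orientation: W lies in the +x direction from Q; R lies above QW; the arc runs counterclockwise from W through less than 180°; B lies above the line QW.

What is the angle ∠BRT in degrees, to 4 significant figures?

74.49°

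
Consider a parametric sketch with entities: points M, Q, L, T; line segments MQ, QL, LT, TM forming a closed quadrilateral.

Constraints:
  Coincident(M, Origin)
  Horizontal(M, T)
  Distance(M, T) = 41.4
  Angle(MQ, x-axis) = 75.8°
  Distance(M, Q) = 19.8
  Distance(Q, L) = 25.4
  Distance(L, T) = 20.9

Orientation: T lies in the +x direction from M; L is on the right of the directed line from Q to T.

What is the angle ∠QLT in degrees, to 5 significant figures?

125.85°

Checks: |QL| = 25.40 ✓; |LT| = 20.90 ✓.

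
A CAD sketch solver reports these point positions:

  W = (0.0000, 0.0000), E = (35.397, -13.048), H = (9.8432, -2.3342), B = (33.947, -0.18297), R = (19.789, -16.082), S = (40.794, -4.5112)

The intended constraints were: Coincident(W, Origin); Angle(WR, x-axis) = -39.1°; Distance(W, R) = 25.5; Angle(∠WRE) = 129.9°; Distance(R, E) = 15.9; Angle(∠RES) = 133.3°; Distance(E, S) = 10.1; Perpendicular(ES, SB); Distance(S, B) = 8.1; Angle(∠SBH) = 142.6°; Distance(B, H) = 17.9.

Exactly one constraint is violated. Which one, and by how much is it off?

Distance(B, H) = 17.9 — off by 6.30.

W = (0.00, 0.00) ✓; WR at -39.10° ✓; |WR| = 25.50 ✓; ∠WRE = 129.9° ✓; |RE| = 15.90 ✓; ∠RES = 133.3° ✓; |ES| = 10.10 ✓; ∠(ES, SB) = 90.00° ✓; |SB| = 8.100 ✓; ∠SBH = 142.6° ✓; |BH| = 24.20 ✗.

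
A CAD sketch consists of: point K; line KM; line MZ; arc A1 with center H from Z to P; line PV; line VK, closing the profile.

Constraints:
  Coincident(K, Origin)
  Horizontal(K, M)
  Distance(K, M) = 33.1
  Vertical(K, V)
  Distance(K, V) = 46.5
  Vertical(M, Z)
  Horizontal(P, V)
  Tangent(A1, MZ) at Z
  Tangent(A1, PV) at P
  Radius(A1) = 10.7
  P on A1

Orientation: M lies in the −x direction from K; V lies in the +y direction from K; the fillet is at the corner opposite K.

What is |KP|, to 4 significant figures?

51.61

K is at the origin; KM is horizontal with |KM| = 33.1 and M on the −x side, so M = (-33.10, 0.000). K and V share the same x with |KV| = 46.5 and V on the +y side, so V = (0.000, 46.50). The virtual corner opposite K is at (-33.10, 46.50). Since A1 is tangent to MZ there, HZ ⟂ MZ and A1 meets PV tangentially, so HP is at right angles to PV, with radius 10.7, so the center H sits 10.7 in from both sides at H = (-22.40, 35.80). That places the tangent points at Z = (-33.10, 35.80) on MZ and P = (-22.40, 46.50) on PV. Then |KP| = |P − K| = 51.61.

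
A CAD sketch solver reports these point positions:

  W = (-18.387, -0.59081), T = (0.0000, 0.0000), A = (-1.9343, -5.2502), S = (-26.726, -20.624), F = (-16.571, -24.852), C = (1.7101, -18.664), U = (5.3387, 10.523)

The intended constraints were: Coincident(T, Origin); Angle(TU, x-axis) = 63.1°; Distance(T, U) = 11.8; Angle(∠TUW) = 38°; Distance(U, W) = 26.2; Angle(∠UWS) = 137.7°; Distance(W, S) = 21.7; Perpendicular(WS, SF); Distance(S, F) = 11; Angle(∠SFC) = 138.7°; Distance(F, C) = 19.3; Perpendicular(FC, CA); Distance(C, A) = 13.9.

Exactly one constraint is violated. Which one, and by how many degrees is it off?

Perpendicular(FC, CA) — off by 3.50°.

T = (0.00, 0.00) ✓; TU at 63.10° ✓; |TU| = 11.80 ✓; ∠TUW = 38.00° ✓; |UW| = 26.20 ✓; ∠UWS = 137.7° ✓; |WS| = 21.70 ✓; ∠(WS, SF) = 90.00° ✓; |SF| = 11.00 ✓; ∠SFC = 138.7° ✓; |FC| = 19.30 ✓; ∠(FC, CA) = 86.50° ✗; |CA| = 13.90 ✓.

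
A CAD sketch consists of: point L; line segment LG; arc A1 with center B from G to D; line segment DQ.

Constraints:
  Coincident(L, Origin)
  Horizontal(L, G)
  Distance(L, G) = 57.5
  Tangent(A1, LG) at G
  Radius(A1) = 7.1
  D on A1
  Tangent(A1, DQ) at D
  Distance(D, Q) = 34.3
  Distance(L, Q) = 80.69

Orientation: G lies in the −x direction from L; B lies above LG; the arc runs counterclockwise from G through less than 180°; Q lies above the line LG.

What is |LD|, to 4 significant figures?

52.70

Checks: |LG| = 57.50 ✓; |BD| = 7.100 ✓; ∠(BD, DQ) = 90.00° ✓; |DQ| = 34.30 ✓; |LQ| = 80.69 ✓.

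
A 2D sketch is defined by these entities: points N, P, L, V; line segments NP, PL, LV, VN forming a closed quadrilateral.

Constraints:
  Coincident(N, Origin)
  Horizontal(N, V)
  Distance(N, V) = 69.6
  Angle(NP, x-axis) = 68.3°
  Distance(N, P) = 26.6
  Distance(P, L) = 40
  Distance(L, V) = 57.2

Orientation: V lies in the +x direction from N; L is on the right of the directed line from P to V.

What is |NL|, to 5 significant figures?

20.815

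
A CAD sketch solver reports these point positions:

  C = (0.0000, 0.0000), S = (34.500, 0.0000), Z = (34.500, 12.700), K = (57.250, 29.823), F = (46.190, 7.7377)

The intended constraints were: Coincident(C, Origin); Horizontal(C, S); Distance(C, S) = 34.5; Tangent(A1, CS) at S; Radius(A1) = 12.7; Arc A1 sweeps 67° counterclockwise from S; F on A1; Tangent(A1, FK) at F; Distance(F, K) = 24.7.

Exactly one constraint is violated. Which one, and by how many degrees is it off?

Tangent(A1, FK) at F — off by 3.60°.

C = (0.00, 0.00) ✓; C.y = 0.00, S.y = 0.00 ✓; |CS| = 34.50 ✓; ∠(ZS, SC) = 90.00° ✓; |ZS| = 12.70 ✓; bearing(Z→F) − bearing(Z→S) = 67.00° ✓; |ZF| = 12.70 ✓; ∠(ZF, FK) = 93.60° ✗; |FK| = 24.70 ✓.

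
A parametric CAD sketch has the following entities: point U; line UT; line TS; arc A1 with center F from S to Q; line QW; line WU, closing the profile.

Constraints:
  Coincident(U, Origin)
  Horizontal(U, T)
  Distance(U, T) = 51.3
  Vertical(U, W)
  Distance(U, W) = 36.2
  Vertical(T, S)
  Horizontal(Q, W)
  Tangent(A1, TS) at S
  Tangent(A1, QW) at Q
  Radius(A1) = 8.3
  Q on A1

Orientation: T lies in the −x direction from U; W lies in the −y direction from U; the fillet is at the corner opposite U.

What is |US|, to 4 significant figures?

58.40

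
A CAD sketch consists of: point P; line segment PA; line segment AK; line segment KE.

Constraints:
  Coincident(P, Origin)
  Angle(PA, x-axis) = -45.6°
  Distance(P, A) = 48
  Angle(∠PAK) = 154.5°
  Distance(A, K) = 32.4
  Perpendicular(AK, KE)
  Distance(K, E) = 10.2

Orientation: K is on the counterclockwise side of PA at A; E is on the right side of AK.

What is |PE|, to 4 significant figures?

81.77

P is at the origin; PA runs at -45.6° with length 48.0, so A = 48.0·(cos -45.6°, sin -45.6°) = (33.58, -34.29). ∠PAK = 154.5°, so AK runs at -45.6° + (180° − 154.5°) = -20.10° from the x-axis; with |AK| = 32.4, K = A + 32.4·(cos -20.10°, sin -20.10°) = (64.01, -45.43). AK ⟂ KE; with |KE| = 10.2 on the right of AK, E = K + 10.2·(-0.3437, -0.9391) = (60.51, -55.01). Then |PE| = |E − P| = 81.77.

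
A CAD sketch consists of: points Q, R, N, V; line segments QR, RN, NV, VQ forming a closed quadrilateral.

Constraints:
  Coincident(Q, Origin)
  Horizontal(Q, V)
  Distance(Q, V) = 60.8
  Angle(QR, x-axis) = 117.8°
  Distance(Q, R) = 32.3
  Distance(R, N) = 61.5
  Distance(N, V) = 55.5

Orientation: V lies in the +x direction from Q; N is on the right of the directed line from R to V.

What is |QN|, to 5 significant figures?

29.226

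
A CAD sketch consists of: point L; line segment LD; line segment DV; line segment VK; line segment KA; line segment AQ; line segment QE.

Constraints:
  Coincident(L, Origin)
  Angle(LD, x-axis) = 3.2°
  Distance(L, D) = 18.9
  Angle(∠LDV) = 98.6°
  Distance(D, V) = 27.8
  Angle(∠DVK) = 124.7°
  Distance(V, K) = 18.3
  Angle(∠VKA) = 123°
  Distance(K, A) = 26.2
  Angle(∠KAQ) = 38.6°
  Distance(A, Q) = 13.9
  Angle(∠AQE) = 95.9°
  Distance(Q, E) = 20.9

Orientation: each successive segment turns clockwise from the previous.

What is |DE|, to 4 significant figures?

47.30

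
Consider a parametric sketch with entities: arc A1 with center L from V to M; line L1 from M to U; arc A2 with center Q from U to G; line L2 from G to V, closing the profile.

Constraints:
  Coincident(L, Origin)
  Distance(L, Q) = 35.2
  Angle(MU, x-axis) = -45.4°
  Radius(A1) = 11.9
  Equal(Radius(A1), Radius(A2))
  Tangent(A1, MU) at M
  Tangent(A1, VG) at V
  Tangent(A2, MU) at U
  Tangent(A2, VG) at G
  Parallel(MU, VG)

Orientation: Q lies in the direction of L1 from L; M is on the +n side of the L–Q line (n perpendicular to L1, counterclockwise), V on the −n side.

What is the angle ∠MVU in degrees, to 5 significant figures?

55.936°

Tangency of A1 to both parallel lines with radius 11.9 puts M and V at L ± 11.9·n: M = (8.4731, 8.3556), V = (-8.4731, -8.3556). Equal radii place U and G the same way about Q: U = Q + 11.9·n = (33.189, -16.708), G = Q − 11.9·n = (16.243, -33.419). Then cos ∠MVU = VM·VU / (|VM||VU|), giving 55.936°.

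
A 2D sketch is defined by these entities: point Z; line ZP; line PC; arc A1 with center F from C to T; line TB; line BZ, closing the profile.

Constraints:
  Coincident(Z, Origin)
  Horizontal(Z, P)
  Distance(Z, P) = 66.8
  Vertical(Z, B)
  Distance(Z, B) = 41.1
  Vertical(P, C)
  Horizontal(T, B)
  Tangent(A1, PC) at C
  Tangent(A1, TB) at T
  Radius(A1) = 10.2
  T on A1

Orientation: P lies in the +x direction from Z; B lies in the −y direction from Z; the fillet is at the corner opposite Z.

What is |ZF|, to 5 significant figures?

64.485

ZB is vertical with |ZB| = 41.1 and B on the −y side, so B = (0.0000, -41.100). The virtual corner opposite Z is at (66.800, -41.100). Tangency of A1 to PC means the radius FC is perpendicular to PC and A1 meets TB tangentially, so FT is at right angles to TB, with radius 10.2, so the center F sits 10.2 in from both sides at F = (56.600, -30.900). Then |ZF| = |F − Z| = 64.485.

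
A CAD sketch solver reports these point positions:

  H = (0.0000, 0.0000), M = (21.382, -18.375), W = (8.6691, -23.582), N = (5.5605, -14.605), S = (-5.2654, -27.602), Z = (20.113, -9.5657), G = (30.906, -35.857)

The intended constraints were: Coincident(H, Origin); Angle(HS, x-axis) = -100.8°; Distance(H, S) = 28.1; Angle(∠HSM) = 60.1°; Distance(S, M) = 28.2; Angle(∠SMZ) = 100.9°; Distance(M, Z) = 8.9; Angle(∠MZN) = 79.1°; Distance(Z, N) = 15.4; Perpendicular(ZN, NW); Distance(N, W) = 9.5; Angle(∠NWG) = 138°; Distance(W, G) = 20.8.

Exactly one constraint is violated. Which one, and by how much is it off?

Distance(W, G) = 20.8 — off by 4.60.

H = (0.00, 0.00) ✓; HS at -100.8° ✓; |HS| = 28.10 ✓; ∠HSM = 60.10° ✓; |SM| = 28.20 ✓; ∠SMZ = 100.9° ✓; |MZ| = 8.900 ✓; ∠MZN = 79.10° ✓; |ZN| = 15.40 ✓; ∠(ZN, NW) = 90.00° ✓; |NW| = 9.500 ✓; ∠NWG = 138.0° ✓; |WG| = 25.40 ✗.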